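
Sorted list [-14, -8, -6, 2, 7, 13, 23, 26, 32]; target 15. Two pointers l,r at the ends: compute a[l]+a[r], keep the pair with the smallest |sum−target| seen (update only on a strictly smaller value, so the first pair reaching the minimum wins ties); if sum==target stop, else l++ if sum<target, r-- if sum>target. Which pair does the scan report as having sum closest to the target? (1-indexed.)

l=1 r=9: -14+32=18 d=3 *, r--
l=1 r=8: -14+26=12 d=3, l++
l=2 r=8: -8+26=18 d=3, r--
l=2 r=7: -8+23=15 d=0 *, stop

pair (-8, 23) with sum 15 (|Δ|=0)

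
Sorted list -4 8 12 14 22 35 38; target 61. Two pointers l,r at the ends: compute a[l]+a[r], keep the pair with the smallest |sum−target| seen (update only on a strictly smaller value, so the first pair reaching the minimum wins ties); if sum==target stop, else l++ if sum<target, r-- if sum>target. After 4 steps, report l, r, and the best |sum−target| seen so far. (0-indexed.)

l=4, r=6, best |Δ|=9

l=0 r=6: -4+38=34 d=27 *, l++
l=1 r=6: 8+38=46 d=15 *, l++
l=2 r=6: 12+38=50 d=11 *, l++
l=3 r=6: 14+38=52 d=9 *, l++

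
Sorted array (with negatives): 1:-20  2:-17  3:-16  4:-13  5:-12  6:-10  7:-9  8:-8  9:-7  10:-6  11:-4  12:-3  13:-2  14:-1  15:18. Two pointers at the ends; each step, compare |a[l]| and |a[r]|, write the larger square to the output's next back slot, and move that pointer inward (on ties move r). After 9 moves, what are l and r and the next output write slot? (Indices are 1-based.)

l=9, r=14, next write slot=6

[1,15] |-20|>|18| out[15]=400 → l++
[2,15] |-17|<=|18| out[14]=324 → r--
[2,14] |-17|>|-1| out[13]=289 → l++
[3,14] |-16|>|-1| out[12]=256 → l++
[4,14] |-13|>|-1| out[11]=169 → l++
[5,14] |-12|>|-1| out[10]=144 → l++
[6,14] |-10|>|-1| out[9]=100 → l++
[7,14] |-9|>|-1| out[8]=81 → l++
[8,14] |-8|>|-1| out[7]=64 → l++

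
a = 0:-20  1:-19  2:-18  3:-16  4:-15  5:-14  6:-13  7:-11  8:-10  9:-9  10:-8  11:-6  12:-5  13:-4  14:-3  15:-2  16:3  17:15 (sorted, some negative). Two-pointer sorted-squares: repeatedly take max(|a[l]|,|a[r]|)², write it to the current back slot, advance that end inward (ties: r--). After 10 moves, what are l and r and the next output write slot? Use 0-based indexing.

l=0 r=17: |-20|>|15| out[17]=400, l++
l=1 r=17: |-19|>|15| out[16]=361, l++
l=2 r=17: |-18|>|15| out[15]=324, l++
l=3 r=17: |-16|>|15| out[14]=256, l++
l=4 r=17: |-15|<=|15| out[13]=225, r--
l=4 r=16: |-15|>|3| out[12]=225, l++
l=5 r=16: |-14|>|3| out[11]=196, l++
l=6 r=16: |-13|>|3| out[10]=169, l++
l=7 r=16: |-11|>|3| out[9]=121, l++
l=8 r=16: |-10|>|3| out[8]=100, l++

l=9, r=16, next write slot=7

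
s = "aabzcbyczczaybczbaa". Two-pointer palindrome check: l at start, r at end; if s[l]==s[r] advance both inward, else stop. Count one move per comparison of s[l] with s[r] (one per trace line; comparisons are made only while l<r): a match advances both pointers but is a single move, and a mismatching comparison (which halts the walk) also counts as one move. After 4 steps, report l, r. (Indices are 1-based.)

l=1 r=19: 'a'=='a', l++,r--
l=2 r=18: 'a'=='a', l++,r--
l=3 r=17: 'b'=='b', l++,r--
l=4 r=16: 'z'=='z', l++,r--

l=5, r=15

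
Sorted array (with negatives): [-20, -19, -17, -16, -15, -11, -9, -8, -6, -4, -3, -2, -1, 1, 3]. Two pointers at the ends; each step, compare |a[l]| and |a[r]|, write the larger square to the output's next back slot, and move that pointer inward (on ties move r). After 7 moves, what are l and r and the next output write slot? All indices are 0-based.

[0,14] |-20|>|3| out[14]=400 → l++
[1,14] |-19|>|3| out[13]=361 → l++
[2,14] |-17|>|3| out[12]=289 → l++
[3,14] |-16|>|3| out[11]=256 → l++
[4,14] |-15|>|3| out[10]=225 → l++
[5,14] |-11|>|3| out[9]=121 → l++
[6,14] |-9|>|3| out[8]=81 → l++

l=7, r=14, next write slot=7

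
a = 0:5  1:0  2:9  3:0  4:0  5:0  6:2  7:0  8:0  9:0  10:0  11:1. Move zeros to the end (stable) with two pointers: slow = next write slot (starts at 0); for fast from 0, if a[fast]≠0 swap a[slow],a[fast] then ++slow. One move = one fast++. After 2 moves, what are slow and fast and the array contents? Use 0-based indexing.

slow=0 fast=0: a[fast]=5≠0 swap→a[0]=5, slow++,fast++
slow=1 fast=1: a[fast]=0, fast++

slow=1, fast=2, a=[5, 0, 9, 0, 0, 0, 2, 0, 0, 0, 0, 1]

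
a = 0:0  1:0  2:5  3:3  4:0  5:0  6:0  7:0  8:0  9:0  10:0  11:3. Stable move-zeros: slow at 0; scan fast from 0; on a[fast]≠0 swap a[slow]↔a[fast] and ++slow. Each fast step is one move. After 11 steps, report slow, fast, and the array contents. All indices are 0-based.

slow=2, fast=11, a=[5, 3, 0, 0, 0, 0, 0, 0, 0, 0, 0, 3]

slow=0 fast=0: a[fast]=0, fast++
slow=0 fast=1: a[fast]=0, fast++
slow=0 fast=2: a[fast]=5≠0 swap→a[0]=5, slow++,fast++
slow=1 fast=3: a[fast]=3≠0 swap→a[1]=3, slow++,fast++
slow=2 fast=4: a[fast]=0, fast++
slow=2 fast=5: a[fast]=0, fast++
slow=2 fast=6: a[fast]=0, fast++
slow=2 fast=7: a[fast]=0, fast++
slow=2 fast=8: a[fast]=0, fast++
slow=2 fast=9: a[fast]=0, fast++
slow=2 fast=10: a[fast]=0, fast++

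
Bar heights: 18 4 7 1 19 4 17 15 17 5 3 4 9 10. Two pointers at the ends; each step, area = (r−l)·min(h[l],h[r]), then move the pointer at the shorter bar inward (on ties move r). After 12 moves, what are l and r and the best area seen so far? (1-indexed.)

l=1 r=14: min(18,10)*13=130 best=130 *, r--
l=1 r=13: min(18,9)*12=108 best=130, r--
l=1 r=12: min(18,4)*11=44 best=130, r--
l=1 r=11: min(18,3)*10=30 best=130, r--
l=1 r=10: min(18,5)*9=45 best=130, r--
l=1 r=9: min(18,17)*8=136 best=136 *, r--
l=1 r=8: min(18,15)*7=105 best=136, r--
l=1 r=7: min(18,17)*6=102 best=136, r--
l=1 r=6: min(18,4)*5=20 best=136, r--
l=1 r=5: min(18,19)*4=72 best=136, l++
l=2 r=5: min(4,19)*3=12 best=136, l++
l=3 r=5: min(7,19)*2=14 best=136, l++

l=4, r=5, best area=136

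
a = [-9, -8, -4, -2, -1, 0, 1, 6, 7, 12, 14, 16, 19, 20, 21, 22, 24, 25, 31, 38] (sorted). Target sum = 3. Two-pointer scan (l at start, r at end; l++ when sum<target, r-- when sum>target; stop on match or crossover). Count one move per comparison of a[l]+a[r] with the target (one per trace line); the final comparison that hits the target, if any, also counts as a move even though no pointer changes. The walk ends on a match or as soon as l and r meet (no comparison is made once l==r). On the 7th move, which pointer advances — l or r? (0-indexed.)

l=0 r=19: -9+38=29 >3, r--
l=0 r=18: -9+31=22 >3, r--
l=0 r=17: -9+25=16 >3, r--
l=0 r=16: -9+24=15 >3, r--
l=0 r=15: -9+22=13 >3, r--
l=0 r=14: -9+21=12 >3, r--
l=0 r=13: -9+20=11 >3, r--

r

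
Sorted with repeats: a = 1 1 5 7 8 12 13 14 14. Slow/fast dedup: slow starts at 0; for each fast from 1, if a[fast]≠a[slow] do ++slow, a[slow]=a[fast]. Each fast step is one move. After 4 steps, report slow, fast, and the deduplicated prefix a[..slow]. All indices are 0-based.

(s=0,f=1) a[fast]=1=a[slow] dup → fast++
(s=0,f=2) a[fast]=5≠a[slow]=1 write a[1]=5 → slow++,fast++
(s=1,f=3) a[fast]=7≠a[slow]=5 write a[2]=7 → slow++,fast++
(s=2,f=4) a[fast]=8≠a[slow]=7 write a[3]=8 → slow++,fast++

slow=3, fast=5, prefix=[1, 5, 7, 8]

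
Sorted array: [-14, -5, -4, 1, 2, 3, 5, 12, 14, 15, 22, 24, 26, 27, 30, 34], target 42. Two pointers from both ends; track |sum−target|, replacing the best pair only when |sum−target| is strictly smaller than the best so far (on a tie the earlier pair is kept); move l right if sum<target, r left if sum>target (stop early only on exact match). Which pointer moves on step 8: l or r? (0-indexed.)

r

[0,15] -14+34=20 d=22 * → l++
[1,15] -5+34=29 d=13 * → l++
[2,15] -4+34=30 d=12 * → l++
[3,15] 1+34=35 d=7 * → l++
[4,15] 2+34=36 d=6 * → l++
[5,15] 3+34=37 d=5 * → l++
[6,15] 5+34=39 d=3 * → l++
[7,15] 12+34=46 d=4 → r--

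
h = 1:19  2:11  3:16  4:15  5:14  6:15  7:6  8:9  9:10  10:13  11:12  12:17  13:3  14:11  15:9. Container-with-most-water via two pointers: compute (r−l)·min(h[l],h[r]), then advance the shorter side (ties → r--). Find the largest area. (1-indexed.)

[1,15] min(19,9)*14=126 best=126 * → r--
[1,14] min(19,11)*13=143 best=143 * → r--
[1,13] min(19,3)*12=36 best=143 → r--
[1,12] min(19,17)*11=187 best=187 * → r--
[1,11] min(19,12)*10=120 best=187 → r--
[1,10] min(19,13)*9=117 best=187 → r--
[1,9] min(19,10)*8=80 best=187 → r--
[1,8] min(19,9)*7=63 best=187 → r--
[1,7] min(19,6)*6=36 best=187 → r--
[1,6] min(19,15)*5=75 best=187 → r--
[1,5] min(19,14)*4=56 best=187 → r--
[1,4] min(19,15)*3=45 best=187 → r--
[1,3] min(19,16)*2=32 best=187 → r--
[1,2] min(19,11)*1=11 best=187 → r--

max area = 187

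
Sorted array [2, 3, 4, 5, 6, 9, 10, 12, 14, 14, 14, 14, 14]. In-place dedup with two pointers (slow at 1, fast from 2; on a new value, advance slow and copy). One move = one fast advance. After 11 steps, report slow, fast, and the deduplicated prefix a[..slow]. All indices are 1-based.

slow=9, fast=13, prefix=[2, 3, 4, 5, 6, 9, 10, 12, 14]

(s=1,f=2) a[fast]=3≠a[slow]=2 write a[2]=3 → slow++,fast++
(s=2,f=3) a[fast]=4≠a[slow]=3 write a[3]=4 → slow++,fast++
(s=3,f=4) a[fast]=5≠a[slow]=4 write a[4]=5 → slow++,fast++
(s=4,f=5) a[fast]=6≠a[slow]=5 write a[5]=6 → slow++,fast++
(s=5,f=6) a[fast]=9≠a[slow]=6 write a[6]=9 → slow++,fast++
(s=6,f=7) a[fast]=10≠a[slow]=9 write a[7]=10 → slow++,fast++
(s=7,f=8) a[fast]=12≠a[slow]=10 write a[8]=12 → slow++,fast++
(s=8,f=9) a[fast]=14≠a[slow]=12 write a[9]=14 → slow++,fast++
(s=9,f=10) a[fast]=14=a[slow] dup → fast++
(s=9,f=11) a[fast]=14=a[slow] dup → fast++
(s=9,f=12) a[fast]=14=a[slow] dup → fast++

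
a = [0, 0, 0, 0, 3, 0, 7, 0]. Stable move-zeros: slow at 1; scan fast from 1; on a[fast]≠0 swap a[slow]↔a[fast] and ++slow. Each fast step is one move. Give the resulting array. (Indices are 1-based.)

slow=1 fast=1: a[fast]=0, fast++
slow=1 fast=2: a[fast]=0, fast++
slow=1 fast=3: a[fast]=0, fast++
slow=1 fast=4: a[fast]=0, fast++
slow=1 fast=5: a[fast]=3≠0 swap→a[1]=3, slow++,fast++
slow=2 fast=6: a[fast]=0, fast++
slow=2 fast=7: a[fast]=7≠0 swap→a[2]=7, slow++,fast++
slow=3 fast=8: a[fast]=0, fast++

[3, 7, 0, 0, 0, 0, 0, 0]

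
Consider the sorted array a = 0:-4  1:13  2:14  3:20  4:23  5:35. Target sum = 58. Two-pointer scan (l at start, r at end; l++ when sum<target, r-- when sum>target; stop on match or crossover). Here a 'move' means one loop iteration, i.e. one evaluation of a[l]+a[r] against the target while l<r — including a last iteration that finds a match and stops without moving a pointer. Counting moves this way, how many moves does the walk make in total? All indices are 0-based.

5 moves

l=0 r=5: -4+35=31 <58, l++
l=1 r=5: 13+35=48 <58, l++
l=2 r=5: 14+35=49 <58, l++
l=3 r=5: 20+35=55 <58, l++
l=4 r=5: 23+35=58, found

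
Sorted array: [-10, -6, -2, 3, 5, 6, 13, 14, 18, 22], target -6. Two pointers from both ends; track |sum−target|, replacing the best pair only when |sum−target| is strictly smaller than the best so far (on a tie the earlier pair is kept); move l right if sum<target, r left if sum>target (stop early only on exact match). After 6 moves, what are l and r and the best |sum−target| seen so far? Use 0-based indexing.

l=0, r=3, best |Δ|=1

[0,9] -10+22=12 d=18 * → r--
[0,8] -10+18=8 d=14 * → r--
[0,7] -10+14=4 d=10 * → r--
[0,6] -10+13=3 d=9 * → r--
[0,5] -10+6=-4 d=2 * → r--
[0,4] -10+5=-5 d=1 * → r--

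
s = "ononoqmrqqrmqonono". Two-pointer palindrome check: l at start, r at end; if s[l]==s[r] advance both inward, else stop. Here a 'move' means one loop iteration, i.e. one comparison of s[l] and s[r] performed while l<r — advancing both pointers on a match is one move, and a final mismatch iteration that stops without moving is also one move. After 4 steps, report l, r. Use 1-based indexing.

l=5, r=14

l=1 r=18: 'o'=='o', l++,r--
l=2 r=17: 'n'=='n', l++,r--
l=3 r=16: 'o'=='o', l++,r--
l=4 r=15: 'n'=='n', l++,r--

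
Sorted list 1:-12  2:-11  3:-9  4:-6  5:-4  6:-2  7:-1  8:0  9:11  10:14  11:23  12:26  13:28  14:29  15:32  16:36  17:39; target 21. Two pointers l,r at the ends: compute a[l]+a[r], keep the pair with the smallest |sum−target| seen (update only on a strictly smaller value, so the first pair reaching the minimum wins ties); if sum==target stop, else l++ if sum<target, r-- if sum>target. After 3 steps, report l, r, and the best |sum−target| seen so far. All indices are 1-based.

l=1 r=17: -12+39=27 d=6 *, r--
l=1 r=16: -12+36=24 d=3 *, r--
l=1 r=15: -12+32=20 d=1 *, l++

l=2, r=15, best |Δ|=1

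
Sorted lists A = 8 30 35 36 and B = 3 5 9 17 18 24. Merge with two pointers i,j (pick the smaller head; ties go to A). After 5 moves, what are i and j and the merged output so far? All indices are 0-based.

i=1, j=4, merged so far=[3, 5, 8, 9, 17]

[i=0,j=0] A[i]=8>B[j]=3 take 3 → j++
[i=0,j=1] A[i]=8>B[j]=5 take 5 → j++
[i=0,j=2] A[i]=8<=B[j]=9 take 8 → i++
[i=1,j=2] A[i]=30>B[j]=9 take 9 → j++
[i=1,j=3] A[i]=30>B[j]=17 take 17 → j++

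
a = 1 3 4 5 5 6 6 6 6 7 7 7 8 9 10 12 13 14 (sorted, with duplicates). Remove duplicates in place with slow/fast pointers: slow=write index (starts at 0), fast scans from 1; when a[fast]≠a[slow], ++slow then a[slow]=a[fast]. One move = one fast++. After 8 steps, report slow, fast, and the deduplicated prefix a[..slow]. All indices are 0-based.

(s=0,f=1) a[fast]=3≠a[slow]=1 write a[1]=3 → slow++,fast++
(s=1,f=2) a[fast]=4≠a[slow]=3 write a[2]=4 → slow++,fast++
(s=2,f=3) a[fast]=5≠a[slow]=4 write a[3]=5 → slow++,fast++
(s=3,f=4) a[fast]=5=a[slow] dup → fast++
(s=3,f=5) a[fast]=6≠a[slow]=5 write a[4]=6 → slow++,fast++
(s=4,f=6) a[fast]=6=a[slow] dup → fast++
(s=4,f=7) a[fast]=6=a[slow] dup → fast++
(s=4,f=8) a[fast]=6=a[slow] dup → fast++

slow=4, fast=9, prefix=[1, 3, 4, 5, 6]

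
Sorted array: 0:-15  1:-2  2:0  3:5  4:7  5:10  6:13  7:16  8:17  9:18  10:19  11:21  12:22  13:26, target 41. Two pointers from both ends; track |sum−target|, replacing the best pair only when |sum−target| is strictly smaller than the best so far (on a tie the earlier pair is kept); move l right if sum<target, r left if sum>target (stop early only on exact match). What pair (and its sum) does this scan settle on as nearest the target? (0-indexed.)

l=0 r=13: -15+26=11 d=30 *, l++
l=1 r=13: -2+26=24 d=17 *, l++
l=2 r=13: 0+26=26 d=15 *, l++
l=3 r=13: 5+26=31 d=10 *, l++
l=4 r=13: 7+26=33 d=8 *, l++
l=5 r=13: 10+26=36 d=5 *, l++
l=6 r=13: 13+26=39 d=2 *, l++
l=7 r=13: 16+26=42 d=1 *, r--
l=7 r=12: 16+22=38 d=3, l++
l=8 r=12: 17+22=39 d=2, l++
l=9 r=12: 18+22=40 d=1, l++
l=10 r=12: 19+22=41 d=0 *, stop

pair (19, 22) with sum 41 (|Δ|=0)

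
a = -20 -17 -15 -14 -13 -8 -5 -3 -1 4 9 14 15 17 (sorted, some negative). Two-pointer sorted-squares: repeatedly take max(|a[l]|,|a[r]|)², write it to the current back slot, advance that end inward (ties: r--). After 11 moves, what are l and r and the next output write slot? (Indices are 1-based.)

[1,14] |-20|>|17| out[14]=400 → l++
[2,14] |-17|<=|17| out[13]=289 → r--
[2,13] |-17|>|15| out[12]=289 → l++
[3,13] |-15|<=|15| out[11]=225 → r--
[3,12] |-15|>|14| out[10]=225 → l++
[4,12] |-14|<=|14| out[9]=196 → r--
[4,11] |-14|>|9| out[8]=196 → l++
[5,11] |-13|>|9| out[7]=169 → l++
[6,11] |-8|<=|9| out[6]=81 → r--
[6,10] |-8|>|4| out[5]=64 → l++
[7,10] |-5|>|4| out[4]=25 → l++

l=8, r=10, next write slot=3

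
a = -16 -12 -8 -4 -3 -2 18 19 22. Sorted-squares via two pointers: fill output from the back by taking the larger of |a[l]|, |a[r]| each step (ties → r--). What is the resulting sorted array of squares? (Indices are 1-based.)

[4, 9, 16, 64, 144, 256, 324, 361, 484]

[1,9] |-16|<=|22| out[9]=484 → r--
[1,8] |-16|<=|19| out[8]=361 → r--
[1,7] |-16|<=|18| out[7]=324 → r--
[1,6] |-16|>|-2| out[6]=256 → l++
[2,6] |-12|>|-2| out[5]=144 → l++
[3,6] |-8|>|-2| out[4]=64 → l++
[4,6] |-4|>|-2| out[3]=16 → l++
[5,6] |-3|>|-2| out[2]=9 → l++
[6,6] |-2|<=|-2| out[1]=4 → r--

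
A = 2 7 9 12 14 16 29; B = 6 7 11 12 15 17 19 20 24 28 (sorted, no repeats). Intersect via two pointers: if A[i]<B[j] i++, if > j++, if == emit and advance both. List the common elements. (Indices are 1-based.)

[i=1,j=1] 2<6 → i++
[i=2,j=1] 7>6 → j++
[i=2,j=2] 7==7 emit → i++,j++
[i=3,j=3] 9<11 → i++
[i=4,j=3] 12>11 → j++
[i=4,j=4] 12==12 emit → i++,j++
[i=5,j=5] 14<15 → i++
[i=6,j=5] 16>15 → j++
[i=6,j=6] 16<17 → i++
[i=7,j=6] 29>17 → j++
[i=7,j=7] 29>19 → j++
[i=7,j=8] 29>20 → j++
[i=7,j=9] 29>24 → j++
[i=7,j=10] 29>28 → j++

intersection = [7, 12]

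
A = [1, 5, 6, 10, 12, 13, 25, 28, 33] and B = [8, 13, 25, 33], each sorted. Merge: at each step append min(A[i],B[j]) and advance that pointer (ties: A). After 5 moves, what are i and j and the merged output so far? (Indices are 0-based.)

[i=0,j=0] A[i]=1<=B[j]=8 take 1 → i++
[i=1,j=0] A[i]=5<=B[j]=8 take 5 → i++
[i=2,j=0] A[i]=6<=B[j]=8 take 6 → i++
[i=3,j=0] A[i]=10>B[j]=8 take 8 → j++
[i=3,j=1] A[i]=10<=B[j]=13 take 10 → i++

i=4, j=1, merged so far=[1, 5, 6, 8, 10]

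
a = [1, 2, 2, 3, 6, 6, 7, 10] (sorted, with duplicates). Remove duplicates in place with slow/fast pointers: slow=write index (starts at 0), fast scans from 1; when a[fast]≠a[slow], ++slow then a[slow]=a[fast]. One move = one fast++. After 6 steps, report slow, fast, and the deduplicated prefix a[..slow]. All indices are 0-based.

(s=0,f=1) a[fast]=2≠a[slow]=1 write a[1]=2 → slow++,fast++
(s=1,f=2) a[fast]=2=a[slow] dup → fast++
(s=1,f=3) a[fast]=3≠a[slow]=2 write a[2]=3 → slow++,fast++
(s=2,f=4) a[fast]=6≠a[slow]=3 write a[3]=6 → slow++,fast++
(s=3,f=5) a[fast]=6=a[slow] dup → fast++
(s=3,f=6) a[fast]=7≠a[slow]=6 write a[4]=7 → slow++,fast++

slow=4, fast=7, prefix=[1, 2, 3, 6, 7]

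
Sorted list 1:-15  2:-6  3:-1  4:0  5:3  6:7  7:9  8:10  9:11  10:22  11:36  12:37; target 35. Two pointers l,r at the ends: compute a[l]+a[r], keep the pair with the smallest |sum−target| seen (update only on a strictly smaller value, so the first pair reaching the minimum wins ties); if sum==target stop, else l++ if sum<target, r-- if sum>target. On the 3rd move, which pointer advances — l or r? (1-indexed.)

[1,12] -15+37=22 d=13 * → l++
[2,12] -6+37=31 d=4 * → l++
[3,12] -1+37=36 d=1 * → r--

r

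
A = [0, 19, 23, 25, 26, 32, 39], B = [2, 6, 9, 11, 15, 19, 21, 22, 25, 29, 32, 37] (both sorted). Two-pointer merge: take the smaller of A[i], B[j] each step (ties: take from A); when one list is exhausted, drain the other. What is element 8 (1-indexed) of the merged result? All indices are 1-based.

merged[8] = 19

[i=1,j=1] A[i]=0<=B[j]=2 take 0 → i++
[i=2,j=1] A[i]=19>B[j]=2 take 2 → j++
[i=2,j=2] A[i]=19>B[j]=6 take 6 → j++
[i=2,j=3] A[i]=19>B[j]=9 take 9 → j++
[i=2,j=4] A[i]=19>B[j]=11 take 11 → j++
[i=2,j=5] A[i]=19>B[j]=15 take 15 → j++
[i=2,j=6] A[i]=19<=B[j]=19 take 19 → i++
[i=3,j=6] A[i]=23>B[j]=19 take 19 → j++
[i=3,j=7] A[i]=23>B[j]=21 take 21 → j++
[i=3,j=8] A[i]=23>B[j]=22 take 22 → j++
[i=3,j=9] A[i]=23<=B[j]=25 take 23 → i++
[i=4,j=9] A[i]=25<=B[j]=25 take 25 → i++
[i=5,j=9] A[i]=26>B[j]=25 take 25 → j++
[i=5,j=10] A[i]=26<=B[j]=29 take 26 → i++
[i=6,j=10] A[i]=32>B[j]=29 take 29 → j++
[i=6,j=11] A[i]=32<=B[j]=32 take 32 → i++
[i=7,j=11] A[i]=39>B[j]=32 take 32 → j++
[i=7,j=12] A[i]=39>B[j]=37 take 37 → j++
[i=7,j=13] B done, take A[i]=39 → i++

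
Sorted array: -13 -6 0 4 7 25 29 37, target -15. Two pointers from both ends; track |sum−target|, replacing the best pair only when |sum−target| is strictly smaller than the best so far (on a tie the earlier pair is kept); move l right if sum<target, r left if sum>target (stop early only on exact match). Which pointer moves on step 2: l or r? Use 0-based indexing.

r

l=0 r=7: -13+37=24 d=39 *, r--
l=0 r=6: -13+29=16 d=31 *, r--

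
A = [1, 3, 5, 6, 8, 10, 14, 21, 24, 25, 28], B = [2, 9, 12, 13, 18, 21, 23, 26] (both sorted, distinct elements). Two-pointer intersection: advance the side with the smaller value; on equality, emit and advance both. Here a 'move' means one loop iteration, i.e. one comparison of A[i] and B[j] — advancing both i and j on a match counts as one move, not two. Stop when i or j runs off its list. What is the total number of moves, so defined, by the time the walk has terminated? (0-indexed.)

17 moves

[i=0,j=0] 1<2 → i++
[i=1,j=0] 3>2 → j++
[i=1,j=1] 3<9 → i++
[i=2,j=1] 5<9 → i++
[i=3,j=1] 6<9 → i++
[i=4,j=1] 8<9 → i++
[i=5,j=1] 10>9 → j++
[i=5,j=2] 10<12 → i++
[i=6,j=2] 14>12 → j++
[i=6,j=3] 14>13 → j++
[i=6,j=4] 14<18 → i++
[i=7,j=4] 21>18 → j++
[i=7,j=5] 21==21 emit → i++,j++
[i=8,j=6] 24>23 → j++
[i=8,j=7] 24<26 → i++
[i=9,j=7] 25<26 → i++
[i=10,j=7] 28>26 → j++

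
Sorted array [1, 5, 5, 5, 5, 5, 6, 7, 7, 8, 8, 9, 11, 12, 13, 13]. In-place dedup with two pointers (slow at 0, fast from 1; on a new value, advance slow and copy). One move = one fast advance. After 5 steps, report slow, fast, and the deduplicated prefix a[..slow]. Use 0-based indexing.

slow=1, fast=6, prefix=[1, 5]

slow=0 fast=1: a[fast]=5≠a[slow]=1 write a[1]=5, slow++,fast++
slow=1 fast=2: a[fast]=5=a[slow] dup, fast++
slow=1 fast=3: a[fast]=5=a[slow] dup, fast++
slow=1 fast=4: a[fast]=5=a[slow] dup, fast++
slow=1 fast=5: a[fast]=5=a[slow] dup, fast++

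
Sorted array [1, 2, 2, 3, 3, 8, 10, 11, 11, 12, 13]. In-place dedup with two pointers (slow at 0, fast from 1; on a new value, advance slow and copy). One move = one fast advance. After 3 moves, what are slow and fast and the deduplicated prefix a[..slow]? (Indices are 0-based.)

slow=2, fast=4, prefix=[1, 2, 3]

slow=0 fast=1: a[fast]=2≠a[slow]=1 write a[1]=2, slow++,fast++
slow=1 fast=2: a[fast]=2=a[slow] dup, fast++
slow=1 fast=3: a[fast]=3≠a[slow]=2 write a[2]=3, slow++,fast++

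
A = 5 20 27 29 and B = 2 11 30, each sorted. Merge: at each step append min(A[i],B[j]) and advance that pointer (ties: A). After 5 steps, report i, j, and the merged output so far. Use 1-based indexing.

i=4, j=3, merged so far=[2, 5, 11, 20, 27]

i=1 j=1: A[i]=5>B[j]=2 take 2, j++
i=1 j=2: A[i]=5<=B[j]=11 take 5, i++
i=2 j=2: A[i]=20>B[j]=11 take 11, j++
i=2 j=3: A[i]=20<=B[j]=30 take 20, i++
i=3 j=3: A[i]=27<=B[j]=30 take 27, i++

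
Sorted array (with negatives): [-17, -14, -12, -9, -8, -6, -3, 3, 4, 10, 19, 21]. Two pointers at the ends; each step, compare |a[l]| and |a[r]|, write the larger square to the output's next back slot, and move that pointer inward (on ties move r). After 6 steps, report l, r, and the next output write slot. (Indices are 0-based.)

l=0 r=11: |-17|<=|21| out[11]=441, r--
l=0 r=10: |-17|<=|19| out[10]=361, r--
l=0 r=9: |-17|>|10| out[9]=289, l++
l=1 r=9: |-14|>|10| out[8]=196, l++
l=2 r=9: |-12|>|10| out[7]=144, l++
l=3 r=9: |-9|<=|10| out[6]=100, r--

l=3, r=8, next write slot=5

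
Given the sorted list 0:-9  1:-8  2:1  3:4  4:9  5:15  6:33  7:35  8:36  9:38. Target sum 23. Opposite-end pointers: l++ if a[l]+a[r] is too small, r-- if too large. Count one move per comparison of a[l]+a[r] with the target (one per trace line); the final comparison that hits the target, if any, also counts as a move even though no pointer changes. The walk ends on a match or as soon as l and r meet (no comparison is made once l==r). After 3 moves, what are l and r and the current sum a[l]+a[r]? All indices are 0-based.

l=0, r=6, sum=24

[0,9] -9+38=29 >23 → r--
[0,8] -9+36=27 >23 → r--
[0,7] -9+35=26 >23 → r--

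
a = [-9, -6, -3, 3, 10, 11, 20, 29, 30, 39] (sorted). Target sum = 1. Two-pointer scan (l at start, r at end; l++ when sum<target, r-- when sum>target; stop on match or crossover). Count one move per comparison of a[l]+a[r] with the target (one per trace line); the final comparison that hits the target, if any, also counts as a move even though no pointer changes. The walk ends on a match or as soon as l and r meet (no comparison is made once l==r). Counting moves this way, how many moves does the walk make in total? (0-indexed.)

6 moves

l=0 r=9: -9+39=30 >1, r--
l=0 r=8: -9+30=21 >1, r--
l=0 r=7: -9+29=20 >1, r--
l=0 r=6: -9+20=11 >1, r--
l=0 r=5: -9+11=2 >1, r--
l=0 r=4: -9+10=1, found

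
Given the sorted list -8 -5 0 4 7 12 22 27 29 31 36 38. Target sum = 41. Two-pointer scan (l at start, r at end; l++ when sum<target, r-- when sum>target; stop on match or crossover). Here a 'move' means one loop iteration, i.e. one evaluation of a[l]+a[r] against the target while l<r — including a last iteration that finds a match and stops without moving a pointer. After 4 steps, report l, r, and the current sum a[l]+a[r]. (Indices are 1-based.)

l=1 r=12: -8+38=30 <41, l++
l=2 r=12: -5+38=33 <41, l++
l=3 r=12: 0+38=38 <41, l++
l=4 r=12: 4+38=42 >41, r--

l=4, r=11, sum=40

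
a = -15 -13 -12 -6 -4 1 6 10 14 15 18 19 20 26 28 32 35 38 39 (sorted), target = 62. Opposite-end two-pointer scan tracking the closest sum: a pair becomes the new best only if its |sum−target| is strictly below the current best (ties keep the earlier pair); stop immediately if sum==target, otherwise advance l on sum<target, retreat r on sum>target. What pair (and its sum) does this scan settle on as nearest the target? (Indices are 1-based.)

pair (26, 35) with sum 61 (|Δ|=1)

[1,19] -15+39=24 d=38 * → l++
[2,19] -13+39=26 d=36 * → l++
[3,19] -12+39=27 d=35 * → l++
[4,19] -6+39=33 d=29 * → l++
[5,19] -4+39=35 d=27 * → l++
[6,19] 1+39=40 d=22 * → l++
[7,19] 6+39=45 d=17 * → l++
[8,19] 10+39=49 d=13 * → l++
[9,19] 14+39=53 d=9 * → l++
[10,19] 15+39=54 d=8 * → l++
[11,19] 18+39=57 d=5 * → l++
[12,19] 19+39=58 d=4 * → l++
[13,19] 20+39=59 d=3 * → l++
[14,19] 26+39=65 d=3 → r--
[14,18] 26+38=64 d=2 * → r--
[14,17] 26+35=61 d=1 * → l++
[15,17] 28+35=63 d=1 → r--
[15,16] 28+32=60 d=2 → l++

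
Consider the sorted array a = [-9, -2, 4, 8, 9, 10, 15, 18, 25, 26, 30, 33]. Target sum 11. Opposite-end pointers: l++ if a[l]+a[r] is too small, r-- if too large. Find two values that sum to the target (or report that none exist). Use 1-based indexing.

no pair

l=1 r=12: -9+33=24 >11, r--
l=1 r=11: -9+30=21 >11, r--
l=1 r=10: -9+26=17 >11, r--
l=1 r=9: -9+25=16 >11, r--
l=1 r=8: -9+18=9 <11, l++
l=2 r=8: -2+18=16 >11, r--
l=2 r=7: -2+15=13 >11, r--
l=2 r=6: -2+10=8 <11, l++
l=3 r=6: 4+10=14 >11, r--
l=3 r=5: 4+9=13 >11, r--
l=3 r=4: 4+8=12 >11, r--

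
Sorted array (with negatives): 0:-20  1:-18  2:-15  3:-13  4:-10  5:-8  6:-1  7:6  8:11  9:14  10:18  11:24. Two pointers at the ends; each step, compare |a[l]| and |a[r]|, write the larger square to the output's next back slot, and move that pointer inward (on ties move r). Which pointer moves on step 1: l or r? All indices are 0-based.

r

[0,11] |-20|<=|24| out[11]=576 → r--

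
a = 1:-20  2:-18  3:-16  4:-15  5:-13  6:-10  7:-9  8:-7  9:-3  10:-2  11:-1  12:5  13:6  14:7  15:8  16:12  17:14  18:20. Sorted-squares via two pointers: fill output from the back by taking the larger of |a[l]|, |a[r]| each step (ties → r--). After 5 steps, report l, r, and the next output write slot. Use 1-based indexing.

l=5, r=17, next write slot=13

l=1 r=18: |-20|<=|20| out[18]=400, r--
l=1 r=17: |-20|>|14| out[17]=400, l++
l=2 r=17: |-18|>|14| out[16]=324, l++
l=3 r=17: |-16|>|14| out[15]=256, l++
l=4 r=17: |-15|>|14| out[14]=225, l++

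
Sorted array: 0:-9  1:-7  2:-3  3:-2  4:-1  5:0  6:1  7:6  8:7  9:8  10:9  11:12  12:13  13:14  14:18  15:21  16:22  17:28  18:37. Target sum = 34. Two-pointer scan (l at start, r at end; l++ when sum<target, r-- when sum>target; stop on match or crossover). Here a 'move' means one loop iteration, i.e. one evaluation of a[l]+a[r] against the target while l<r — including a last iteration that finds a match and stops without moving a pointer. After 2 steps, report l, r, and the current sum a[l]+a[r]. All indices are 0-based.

l=0 r=18: -9+37=28 <34, l++
l=1 r=18: -7+37=30 <34, l++

l=2, r=18, sum=34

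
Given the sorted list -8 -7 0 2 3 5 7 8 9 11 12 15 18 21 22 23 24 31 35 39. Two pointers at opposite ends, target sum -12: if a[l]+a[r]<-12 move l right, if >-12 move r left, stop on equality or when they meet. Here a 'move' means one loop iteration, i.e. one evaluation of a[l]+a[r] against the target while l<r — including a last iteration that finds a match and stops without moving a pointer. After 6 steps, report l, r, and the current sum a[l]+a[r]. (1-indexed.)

l=1 r=20: -8+39=31 >-12, r--
l=1 r=19: -8+35=27 >-12, r--
l=1 r=18: -8+31=23 >-12, r--
l=1 r=17: -8+24=16 >-12, r--
l=1 r=16: -8+23=15 >-12, r--
l=1 r=15: -8+22=14 >-12, r--

l=1, r=14, sum=13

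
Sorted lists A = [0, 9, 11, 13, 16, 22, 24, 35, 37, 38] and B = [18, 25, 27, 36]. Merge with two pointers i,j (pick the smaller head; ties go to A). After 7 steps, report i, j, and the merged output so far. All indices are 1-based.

i=1 j=1: A[i]=0<=B[j]=18 take 0, i++
i=2 j=1: A[i]=9<=B[j]=18 take 9, i++
i=3 j=1: A[i]=11<=B[j]=18 take 11, i++
i=4 j=1: A[i]=13<=B[j]=18 take 13, i++
i=5 j=1: A[i]=16<=B[j]=18 take 16, i++
i=6 j=1: A[i]=22>B[j]=18 take 18, j++
i=6 j=2: A[i]=22<=B[j]=25 take 22, i++

i=7, j=2, merged so far=[0, 9, 11, 13, 16, 18, 22]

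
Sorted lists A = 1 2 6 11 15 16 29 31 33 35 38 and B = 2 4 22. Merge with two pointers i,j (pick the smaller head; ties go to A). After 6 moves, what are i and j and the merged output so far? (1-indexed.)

i=1 j=1: A[i]=1<=B[j]=2 take 1, i++
i=2 j=1: A[i]=2<=B[j]=2 take 2, i++
i=3 j=1: A[i]=6>B[j]=2 take 2, j++
i=3 j=2: A[i]=6>B[j]=4 take 4, j++
i=3 j=3: A[i]=6<=B[j]=22 take 6, i++
i=4 j=3: A[i]=11<=B[j]=22 take 11, i++

i=5, j=3, merged so far=[1, 2, 2, 4, 6, 11]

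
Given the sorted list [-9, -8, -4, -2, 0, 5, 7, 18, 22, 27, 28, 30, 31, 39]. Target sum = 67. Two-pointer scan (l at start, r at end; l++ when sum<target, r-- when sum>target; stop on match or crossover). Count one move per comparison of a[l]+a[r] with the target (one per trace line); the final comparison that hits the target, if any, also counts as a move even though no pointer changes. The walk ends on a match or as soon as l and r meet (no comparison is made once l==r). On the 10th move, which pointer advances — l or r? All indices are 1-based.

l=1 r=14: -9+39=30 <67, l++
l=2 r=14: -8+39=31 <67, l++
l=3 r=14: -4+39=35 <67, l++
l=4 r=14: -2+39=37 <67, l++
l=5 r=14: 0+39=39 <67, l++
l=6 r=14: 5+39=44 <67, l++
l=7 r=14: 7+39=46 <67, l++
l=8 r=14: 18+39=57 <67, l++
l=9 r=14: 22+39=61 <67, l++
l=10 r=14: 27+39=66 <67, l++

l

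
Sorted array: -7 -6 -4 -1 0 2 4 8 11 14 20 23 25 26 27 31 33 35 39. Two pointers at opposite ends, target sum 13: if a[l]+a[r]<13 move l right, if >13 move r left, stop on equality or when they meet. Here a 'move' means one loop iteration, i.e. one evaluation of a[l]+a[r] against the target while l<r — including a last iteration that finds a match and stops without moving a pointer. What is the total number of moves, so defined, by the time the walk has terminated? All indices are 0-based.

l=0 r=18: -7+39=32 >13, r--
l=0 r=17: -7+35=28 >13, r--
l=0 r=16: -7+33=26 >13, r--
l=0 r=15: -7+31=24 >13, r--
l=0 r=14: -7+27=20 >13, r--
l=0 r=13: -7+26=19 >13, r--
l=0 r=12: -7+25=18 >13, r--
l=0 r=11: -7+23=16 >13, r--
l=0 r=10: -7+20=13, found

9 moves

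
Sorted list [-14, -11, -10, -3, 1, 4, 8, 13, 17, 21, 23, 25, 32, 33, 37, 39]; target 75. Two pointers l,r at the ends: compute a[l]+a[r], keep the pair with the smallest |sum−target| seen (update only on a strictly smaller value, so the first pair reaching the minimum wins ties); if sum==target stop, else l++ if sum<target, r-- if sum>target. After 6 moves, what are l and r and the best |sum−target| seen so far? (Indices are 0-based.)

[0,15] -14+39=25 d=50 * → l++
[1,15] -11+39=28 d=47 * → l++
[2,15] -10+39=29 d=46 * → l++
[3,15] -3+39=36 d=39 * → l++
[4,15] 1+39=40 d=35 * → l++
[5,15] 4+39=43 d=32 * → l++

l=6, r=15, best |Δ|=32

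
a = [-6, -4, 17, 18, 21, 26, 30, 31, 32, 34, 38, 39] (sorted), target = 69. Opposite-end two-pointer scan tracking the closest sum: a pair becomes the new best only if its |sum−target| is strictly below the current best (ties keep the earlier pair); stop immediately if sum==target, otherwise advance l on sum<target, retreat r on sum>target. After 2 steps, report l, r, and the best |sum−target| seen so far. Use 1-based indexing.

[1,12] -6+39=33 d=36 * → l++
[2,12] -4+39=35 d=34 * → l++

l=3, r=12, best |Δ|=34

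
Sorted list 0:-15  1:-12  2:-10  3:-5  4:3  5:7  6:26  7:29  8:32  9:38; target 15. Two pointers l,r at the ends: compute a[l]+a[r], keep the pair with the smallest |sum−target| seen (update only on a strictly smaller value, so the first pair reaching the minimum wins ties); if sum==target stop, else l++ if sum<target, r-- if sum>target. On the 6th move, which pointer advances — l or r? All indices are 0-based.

[0,9] -15+38=23 d=8 * → r--
[0,8] -15+32=17 d=2 * → r--
[0,7] -15+29=14 d=1 * → l++
[1,7] -12+29=17 d=2 → r--
[1,6] -12+26=14 d=1 → l++
[2,6] -10+26=16 d=1 → r--

r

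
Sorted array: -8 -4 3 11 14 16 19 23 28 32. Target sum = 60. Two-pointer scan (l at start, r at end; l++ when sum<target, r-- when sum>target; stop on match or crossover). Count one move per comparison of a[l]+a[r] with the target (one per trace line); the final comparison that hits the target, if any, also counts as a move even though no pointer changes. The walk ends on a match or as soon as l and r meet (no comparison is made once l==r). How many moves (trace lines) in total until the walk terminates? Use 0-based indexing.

[0,9] -8+32=24 <60 → l++
[1,9] -4+32=28 <60 → l++
[2,9] 3+32=35 <60 → l++
[3,9] 11+32=43 <60 → l++
[4,9] 14+32=46 <60 → l++
[5,9] 16+32=48 <60 → l++
[6,9] 19+32=51 <60 → l++
[7,9] 23+32=55 <60 → l++
[8,9] 28+32=60 → found

9 moves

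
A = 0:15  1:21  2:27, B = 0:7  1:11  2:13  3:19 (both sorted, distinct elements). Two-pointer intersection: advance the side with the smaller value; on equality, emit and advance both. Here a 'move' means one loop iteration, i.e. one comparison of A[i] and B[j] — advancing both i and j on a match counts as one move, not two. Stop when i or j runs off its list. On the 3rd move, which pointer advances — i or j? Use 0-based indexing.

i=0 j=0: 15>7, j++
i=0 j=1: 15>11, j++
i=0 j=2: 15>13, j++

j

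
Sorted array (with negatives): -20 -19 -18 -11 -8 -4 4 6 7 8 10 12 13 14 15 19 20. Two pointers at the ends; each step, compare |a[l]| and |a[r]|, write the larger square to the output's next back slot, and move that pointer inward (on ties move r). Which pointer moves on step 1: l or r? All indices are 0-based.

r

[0,16] |-20|<=|20| out[16]=400 → r--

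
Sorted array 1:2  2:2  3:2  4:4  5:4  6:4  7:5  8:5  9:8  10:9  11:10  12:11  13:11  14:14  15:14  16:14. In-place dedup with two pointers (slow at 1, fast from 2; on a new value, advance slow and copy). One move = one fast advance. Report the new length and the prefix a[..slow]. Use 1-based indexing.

slow=1 fast=2: a[fast]=2=a[slow] dup, fast++
slow=1 fast=3: a[fast]=2=a[slow] dup, fast++
slow=1 fast=4: a[fast]=4≠a[slow]=2 write a[2]=4, slow++,fast++
slow=2 fast=5: a[fast]=4=a[slow] dup, fast++
slow=2 fast=6: a[fast]=4=a[slow] dup, fast++
slow=2 fast=7: a[fast]=5≠a[slow]=4 write a[3]=5, slow++,fast++
slow=3 fast=8: a[fast]=5=a[slow] dup, fast++
slow=3 fast=9: a[fast]=8≠a[slow]=5 write a[4]=8, slow++,fast++
slow=4 fast=10: a[fast]=9≠a[slow]=8 write a[5]=9, slow++,fast++
slow=5 fast=11: a[fast]=10≠a[slow]=9 write a[6]=10, slow++,fast++
slow=6 fast=12: a[fast]=11≠a[slow]=10 write a[7]=11, slow++,fast++
slow=7 fast=13: a[fast]=11=a[slow] dup, fast++
slow=7 fast=14: a[fast]=14≠a[slow]=11 write a[8]=14, slow++,fast++
slow=8 fast=15: a[fast]=14=a[slow] dup, fast++
slow=8 fast=16: a[fast]=14=a[slow] dup, fast++

length 8; prefix = [2, 4, 5, 8, 9, 10, 11, 14]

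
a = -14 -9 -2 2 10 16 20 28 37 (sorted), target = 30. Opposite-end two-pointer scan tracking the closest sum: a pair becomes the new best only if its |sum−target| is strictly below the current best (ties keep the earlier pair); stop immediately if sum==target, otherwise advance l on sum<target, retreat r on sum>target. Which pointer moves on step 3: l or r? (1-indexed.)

r

[1,9] -14+37=23 d=7 * → l++
[2,9] -9+37=28 d=2 * → l++
[3,9] -2+37=35 d=5 → r--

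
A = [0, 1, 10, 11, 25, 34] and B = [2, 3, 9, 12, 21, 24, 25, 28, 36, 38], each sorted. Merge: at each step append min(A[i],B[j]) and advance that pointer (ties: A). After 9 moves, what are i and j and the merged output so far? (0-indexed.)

i=4, j=5, merged so far=[0, 1, 2, 3, 9, 10, 11, 12, 21]

[i=0,j=0] A[i]=0<=B[j]=2 take 0 → i++
[i=1,j=0] A[i]=1<=B[j]=2 take 1 → i++
[i=2,j=0] A[i]=10>B[j]=2 take 2 → j++
[i=2,j=1] A[i]=10>B[j]=3 take 3 → j++
[i=2,j=2] A[i]=10>B[j]=9 take 9 → j++
[i=2,j=3] A[i]=10<=B[j]=12 take 10 → i++
[i=3,j=3] A[i]=11<=B[j]=12 take 11 → i++
[i=4,j=3] A[i]=25>B[j]=12 take 12 → j++
[i=4,j=4] A[i]=25>B[j]=21 take 21 → j++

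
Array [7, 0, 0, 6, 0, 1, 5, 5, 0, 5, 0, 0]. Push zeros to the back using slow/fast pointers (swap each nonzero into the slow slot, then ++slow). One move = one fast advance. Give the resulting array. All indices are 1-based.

slow=1 fast=1: a[fast]=7≠0 swap→a[1]=7, slow++,fast++
slow=2 fast=2: a[fast]=0, fast++
slow=2 fast=3: a[fast]=0, fast++
slow=2 fast=4: a[fast]=6≠0 swap→a[2]=6, slow++,fast++
slow=3 fast=5: a[fast]=0, fast++
slow=3 fast=6: a[fast]=1≠0 swap→a[3]=1, slow++,fast++
slow=4 fast=7: a[fast]=5≠0 swap→a[4]=5, slow++,fast++
slow=5 fast=8: a[fast]=5≠0 swap→a[5]=5, slow++,fast++
slow=6 fast=9: a[fast]=0, fast++
slow=6 fast=10: a[fast]=5≠0 swap→a[6]=5, slow++,fast++
slow=7 fast=11: a[fast]=0, fast++
slow=7 fast=12: a[fast]=0, fast++

[7, 6, 1, 5, 5, 5, 0, 0, 0, 0, 0, 0]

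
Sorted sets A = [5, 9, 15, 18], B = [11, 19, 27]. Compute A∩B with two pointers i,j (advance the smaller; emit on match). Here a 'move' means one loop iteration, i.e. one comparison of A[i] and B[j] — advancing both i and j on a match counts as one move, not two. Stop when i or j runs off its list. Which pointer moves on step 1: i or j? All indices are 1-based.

i

i=1 j=1: 5<11, i++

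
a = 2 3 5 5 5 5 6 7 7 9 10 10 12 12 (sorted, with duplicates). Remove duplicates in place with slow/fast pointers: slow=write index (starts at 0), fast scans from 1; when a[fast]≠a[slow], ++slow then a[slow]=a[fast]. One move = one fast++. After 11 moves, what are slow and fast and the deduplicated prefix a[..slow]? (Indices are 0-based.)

slow=6, fast=12, prefix=[2, 3, 5, 6, 7, 9, 10]

slow=0 fast=1: a[fast]=3≠a[slow]=2 write a[1]=3, slow++,fast++
slow=1 fast=2: a[fast]=5≠a[slow]=3 write a[2]=5, slow++,fast++
slow=2 fast=3: a[fast]=5=a[slow] dup, fast++
slow=2 fast=4: a[fast]=5=a[slow] dup, fast++
slow=2 fast=5: a[fast]=5=a[slow] dup, fast++
slow=2 fast=6: a[fast]=6≠a[slow]=5 write a[3]=6, slow++,fast++
slow=3 fast=7: a[fast]=7≠a[slow]=6 write a[4]=7, slow++,fast++
slow=4 fast=8: a[fast]=7=a[slow] dup, fast++
slow=4 fast=9: a[fast]=9≠a[slow]=7 write a[5]=9, slow++,fast++
slow=5 fast=10: a[fast]=10≠a[slow]=9 write a[6]=10, slow++,fast++
slow=6 fast=11: a[fast]=10=a[slow] dup, fast++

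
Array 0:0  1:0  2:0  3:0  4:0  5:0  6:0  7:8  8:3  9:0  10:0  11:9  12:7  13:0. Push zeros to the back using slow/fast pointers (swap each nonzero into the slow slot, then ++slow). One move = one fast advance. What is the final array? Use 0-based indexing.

(s=0,f=0) a[fast]=0 → fast++
(s=0,f=1) a[fast]=0 → fast++
(s=0,f=2) a[fast]=0 → fast++
(s=0,f=3) a[fast]=0 → fast++
(s=0,f=4) a[fast]=0 → fast++
(s=0,f=5) a[fast]=0 → fast++
(s=0,f=6) a[fast]=0 → fast++
(s=0,f=7) a[fast]=8≠0 swap→a[0]=8 → slow++,fast++
(s=1,f=8) a[fast]=3≠0 swap→a[1]=3 → slow++,fast++
(s=2,f=9) a[fast]=0 → fast++
(s=2,f=10) a[fast]=0 → fast++
(s=2,f=11) a[fast]=9≠0 swap→a[2]=9 → slow++,fast++
(s=3,f=12) a[fast]=7≠0 swap→a[3]=7 → slow++,fast++
(s=4,f=13) a[fast]=0 → fast++

[8, 3, 9, 7, 0, 0, 0, 0, 0, 0, 0, 0, 0, 0]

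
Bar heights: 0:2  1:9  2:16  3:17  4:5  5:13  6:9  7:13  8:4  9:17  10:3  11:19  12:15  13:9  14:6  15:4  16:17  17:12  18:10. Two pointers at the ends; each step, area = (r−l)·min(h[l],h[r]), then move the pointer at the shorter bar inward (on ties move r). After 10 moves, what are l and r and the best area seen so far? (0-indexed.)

l=0 r=18: min(2,10)*18=36 best=36 *, l++
l=1 r=18: min(9,10)*17=153 best=153 *, l++
l=2 r=18: min(16,10)*16=160 best=160 *, r--
l=2 r=17: min(16,12)*15=180 best=180 *, r--
l=2 r=16: min(16,17)*14=224 best=224 *, l++
l=3 r=16: min(17,17)*13=221 best=224, r--
l=3 r=15: min(17,4)*12=48 best=224, r--
l=3 r=14: min(17,6)*11=66 best=224, r--
l=3 r=13: min(17,9)*10=90 best=224, r--
l=3 r=12: min(17,15)*9=135 best=224, r--

l=3, r=11, best area=224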